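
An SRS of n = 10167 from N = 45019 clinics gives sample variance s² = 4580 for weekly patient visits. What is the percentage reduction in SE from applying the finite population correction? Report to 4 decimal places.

f = n/N = 10167/45019 = 0.22583798.
SE_no-fpc = √(s²/n) = 0.67117586; SE_fpc = √((1−f)s²/n) = 0.590544.
Ratio = √(1−f) = 0.87986477. Reduction = 100·(1 − 0.87986477) = 12.0135%.

12.0135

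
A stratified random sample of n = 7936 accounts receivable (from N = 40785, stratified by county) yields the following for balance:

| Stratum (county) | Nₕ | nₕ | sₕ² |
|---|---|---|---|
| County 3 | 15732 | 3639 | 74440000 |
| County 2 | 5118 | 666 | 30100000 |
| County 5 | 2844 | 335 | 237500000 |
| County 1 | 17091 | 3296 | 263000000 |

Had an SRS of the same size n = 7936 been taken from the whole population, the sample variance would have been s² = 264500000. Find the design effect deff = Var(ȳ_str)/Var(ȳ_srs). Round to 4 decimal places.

0.6448

Var(ȳ_str) = Σ Wₕ²(1−fₕ)sₕ²/nₕ with Wₕ = Nₕ/40785:
  County 3: (15732/40785)²·(1−3639/15732)·74440000/3639 = 2339.5987
  County 2: (5118/40785)²·(1−666/5118)·30100000/666 = 619.07999
  County 5: (2844/40785)²·(1−335/2844)·237500000/335 = 3041.222
  County 1: (17091/40785)²·(1−3296/17091)·263000000/3296 = 11309.849
  → Var(ȳ_str) = 17309.75.
Var(ȳ_srs) = (1 − 7936/40785)·264500000/7936 = 26843.906.
deff = 17309.75 / 26843.906 = 0.6448.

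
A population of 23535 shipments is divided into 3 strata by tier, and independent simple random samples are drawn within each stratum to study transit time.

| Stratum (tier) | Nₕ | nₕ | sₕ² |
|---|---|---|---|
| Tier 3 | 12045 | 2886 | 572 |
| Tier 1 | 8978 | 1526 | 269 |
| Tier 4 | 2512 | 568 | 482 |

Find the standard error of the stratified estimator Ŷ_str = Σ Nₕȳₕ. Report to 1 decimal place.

6148.4

Var(Ŷ_str) = Σₕ Nₕ²(1 − fₕ)sₕ²/nₕ.
Tier 3: 12045²·(1 − 2886/12045)·572/2886 = 2.1865256 × 10^7.
Tier 1: 8978²·(1 − 1526/8978)·269/1526 = 1.1793703 × 10^7.
Tier 4: 2512²·(1 − 568/2512)·482/568 = 4.1439509 × 10^6.
Sum = 3.780291 × 10^7.
SE = √(3.780291 × 10^7) = 6148.4.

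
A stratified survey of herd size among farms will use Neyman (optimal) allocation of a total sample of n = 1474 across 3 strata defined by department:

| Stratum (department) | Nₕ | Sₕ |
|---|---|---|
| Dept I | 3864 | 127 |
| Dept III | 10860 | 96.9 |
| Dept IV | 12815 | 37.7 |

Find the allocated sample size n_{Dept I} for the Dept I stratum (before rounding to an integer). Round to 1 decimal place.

Neyman allocation: nₕ = n·NₕSₕ / Σⱼ NⱼSⱼ.
Σ NⱼSⱼ = 3864·127 + 10860·96.9 + 12815·37.7 = 2.0261875 × 10^6.
n_{Dept I} = 1474·3864·127 / (2.0261875 × 10^6) = 357.0.

357.0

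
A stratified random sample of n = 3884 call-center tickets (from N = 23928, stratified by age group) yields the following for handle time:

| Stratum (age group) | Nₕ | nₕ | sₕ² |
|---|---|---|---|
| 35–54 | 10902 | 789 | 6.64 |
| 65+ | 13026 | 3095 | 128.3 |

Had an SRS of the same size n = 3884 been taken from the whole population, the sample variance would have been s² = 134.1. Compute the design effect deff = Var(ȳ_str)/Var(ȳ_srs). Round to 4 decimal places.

0.3799

Var(ȳ_str) = Σ Wₕ²(1−fₕ)sₕ²/nₕ with Wₕ = Nₕ/23928:
  35–54: (10902/23928)²·(1−789/10902)·6.64/789 = 0.0016205576
  65+: (13026/23928)²·(1−3095/13026)·128.3/3095 = 0.009366067
  → Var(ȳ_str) = 0.010986625.
Var(ȳ_srs) = (1 − 3884/23928)·134.1/3884 = 0.028921949.
deff = 0.010986625 / 0.028921949 = 0.3799.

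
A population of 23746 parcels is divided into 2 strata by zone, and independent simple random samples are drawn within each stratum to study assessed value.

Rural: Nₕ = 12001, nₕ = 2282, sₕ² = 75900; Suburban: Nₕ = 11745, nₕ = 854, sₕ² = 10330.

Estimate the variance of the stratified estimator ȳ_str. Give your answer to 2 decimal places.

Var(ȳ_str) = Σₕ Wₕ²(1 − fₕ)sₕ²/nₕ with Wₕ = Nₕ/N, N = 23746.
Rural: Wₕ = 0.50539038; term = 0.50539038²·(1 − 0.19015082)·75900/2282 = 6.8799333.
Suburban: Wₕ = 0.49460962; term = 0.49460962²·(1 − 0.07271179)·10330/854 = 2.7439886.
Sum = 9.6239219.

9.62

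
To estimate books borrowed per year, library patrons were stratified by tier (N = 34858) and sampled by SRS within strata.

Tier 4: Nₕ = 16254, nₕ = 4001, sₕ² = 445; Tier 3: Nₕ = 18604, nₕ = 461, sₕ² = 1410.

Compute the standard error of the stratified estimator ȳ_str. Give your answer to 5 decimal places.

0.93159

Var(ȳ_str) = Σₕ Wₕ²(1 − fₕ)sₕ²/nₕ with Wₕ = Nₕ/N, N = 34858.
Tier 4: Wₕ = 0.46629181; term = 0.46629181²·(1 − 0.24615479)·445/4001 = 0.018230107.
Tier 3: Wₕ = 0.53370819; term = 0.53370819²·(1 − 0.02477962)·1410/461 = 0.84962775.
Sum = 0.86785786.
SE = √(0.86785786) = 0.93159.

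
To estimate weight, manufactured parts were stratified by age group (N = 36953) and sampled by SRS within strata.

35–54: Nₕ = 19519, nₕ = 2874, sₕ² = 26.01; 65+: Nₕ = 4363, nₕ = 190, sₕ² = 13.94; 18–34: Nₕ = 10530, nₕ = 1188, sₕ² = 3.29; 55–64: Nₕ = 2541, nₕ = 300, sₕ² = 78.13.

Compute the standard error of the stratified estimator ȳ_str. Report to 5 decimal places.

Var(ȳ_str) = Σₕ Wₕ²(1 − fₕ)sₕ²/nₕ with Wₕ = Nₕ/N, N = 36953.
35–54: Wₕ = 0.52821151; term = 0.52821151²·(1 − 0.14724115)·26.01/2874 = 0.0021532554.
65+: Wₕ = 0.11806890; term = 0.11806890²·(1 − 0.04354802)·13.94/190 = 9.7823538 × 10^-4.
18–34: Wₕ = 0.28495657; term = 0.28495657²·(1 − 0.11282051)·3.29/1188 = 1.9950247 × 10^-4.
55–64: Wₕ = 0.06876302; term = 0.06876302²·(1 − 0.11806375)·78.13/300 = 0.0010860347.
Sum = 0.004417028.
SE = √(0.004417028) = 0.06646.

0.06646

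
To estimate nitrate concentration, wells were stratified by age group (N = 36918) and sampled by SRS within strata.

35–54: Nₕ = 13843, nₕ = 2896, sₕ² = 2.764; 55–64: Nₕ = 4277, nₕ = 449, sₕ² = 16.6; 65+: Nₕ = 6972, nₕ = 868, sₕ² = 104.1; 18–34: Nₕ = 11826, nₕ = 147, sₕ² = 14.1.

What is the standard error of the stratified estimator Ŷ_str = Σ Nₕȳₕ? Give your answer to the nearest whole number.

4371

Var(Ŷ_str) = Σₕ Nₕ²(1 − fₕ)sₕ²/nₕ.
35–54: 13843²·(1 − 2896/13843)·2.764/2896 = 144632.14.
55–64: 4277²·(1 − 449/4277)·16.6/449 = 605303.14.
65+: 6972²·(1 − 868/6972)·104.1/868 = 5.1039088 × 10^6.
18–34: 11826²·(1 − 147/11826)·14.1/147 = 1.3247847 × 10^7.
Sum = 1.9101691 × 10^7.
SE = √(1.9101691 × 10^7) = 4371.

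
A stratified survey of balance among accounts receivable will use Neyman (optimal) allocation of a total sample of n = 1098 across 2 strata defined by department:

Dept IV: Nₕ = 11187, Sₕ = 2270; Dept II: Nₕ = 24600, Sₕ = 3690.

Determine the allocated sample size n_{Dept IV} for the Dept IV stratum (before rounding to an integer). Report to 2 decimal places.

Neyman allocation: nₕ = n·NₕSₕ / Σⱼ NⱼSⱼ.
Σ NⱼSⱼ = 11187·2270 + 24600·3690 = 1.1616849 × 10^8.
n_{Dept IV} = 1098·11187·2270 / (1.1616849 × 10^8) = 240.02.

240.02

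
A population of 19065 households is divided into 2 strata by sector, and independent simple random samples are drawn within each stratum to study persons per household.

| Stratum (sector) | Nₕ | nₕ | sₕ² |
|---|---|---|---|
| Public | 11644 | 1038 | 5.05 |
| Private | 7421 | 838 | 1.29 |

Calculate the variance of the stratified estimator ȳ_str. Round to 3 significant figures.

0.00186

Var(ȳ_str) = Σₕ Wₕ²(1 − fₕ)sₕ²/nₕ with Wₕ = Nₕ/N, N = 19065.
Public: Wₕ = 0.61075269; term = 0.61075269²·(1 − 0.08914462)·5.05/1038 = 0.0016530052.
Private: Wₕ = 0.38924731; term = 0.38924731²·(1 − 0.11292279)·1.29/838 = 2.0689898 × 10^-4.
Sum = 0.0018599042.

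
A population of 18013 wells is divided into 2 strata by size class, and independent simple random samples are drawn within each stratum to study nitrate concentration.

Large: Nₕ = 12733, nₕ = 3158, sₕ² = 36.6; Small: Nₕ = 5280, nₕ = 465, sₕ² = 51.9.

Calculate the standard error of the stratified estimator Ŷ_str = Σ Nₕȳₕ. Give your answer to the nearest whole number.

2062

Var(Ŷ_str) = Σₕ Nₕ²(1 − fₕ)sₕ²/nₕ.
Large: 12733²·(1 − 3158/12733)·36.6/3158 = 1.412988 × 10^6.
Small: 5280²·(1 − 465/5280)·51.9/465 = 2.8375572 × 10^6.
Sum = 4.2505452 × 10^6.
SE = √(4.2505452 × 10^6) = 2062.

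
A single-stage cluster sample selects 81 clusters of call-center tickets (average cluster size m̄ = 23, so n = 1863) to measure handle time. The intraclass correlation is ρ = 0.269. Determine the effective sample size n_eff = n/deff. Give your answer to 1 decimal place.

deff = 1 + (23 − 1)·0.269 = 1 + 5.918 = 6.918.
n_eff = 1863 / 6.918 = 269.3.

269.3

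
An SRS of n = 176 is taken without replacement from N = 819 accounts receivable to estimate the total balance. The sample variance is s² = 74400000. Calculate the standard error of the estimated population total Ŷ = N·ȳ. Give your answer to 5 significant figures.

471820

Var(Ŷ) = N²·Var(ȳ) = N²·(1 − n/N)·s²/n.
f = 176/819 = 0.21489621; Var(ȳ) = 0.78510379·74400000/176 = 331884.78.
Var(Ŷ) = 819² · 331884.78 = 2.2261537 × 10^11.
SE(Ŷ) = √(2.2261537 × 10^11) = 471820.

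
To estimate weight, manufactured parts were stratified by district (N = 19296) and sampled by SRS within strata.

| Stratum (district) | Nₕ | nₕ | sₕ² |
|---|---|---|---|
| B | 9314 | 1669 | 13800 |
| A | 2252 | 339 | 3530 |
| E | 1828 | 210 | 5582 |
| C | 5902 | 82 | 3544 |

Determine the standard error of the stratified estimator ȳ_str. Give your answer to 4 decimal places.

Var(ȳ_str) = Σₕ Wₕ²(1 − fₕ)sₕ²/nₕ with Wₕ = Nₕ/N, N = 19296.
B: Wₕ = 0.48269071; term = 0.48269071²·(1 − 0.17919261)·13800/1669 = 1.5812549.
A: Wₕ = 0.11670813; term = 0.11670813²·(1 − 0.15053286)·3530/339 = 0.12048245.
E: Wₕ = 0.09473466; term = 0.09473466²·(1 − 0.11487965)·5582/210 = 0.2111498.
C: Wₕ = 0.30586650; term = 0.30586650²·(1 − 0.01389360)·3544/82 = 3.9871949.
Sum = 5.9000821.
SE = √(5.9000821) = 2.4290.

2.4290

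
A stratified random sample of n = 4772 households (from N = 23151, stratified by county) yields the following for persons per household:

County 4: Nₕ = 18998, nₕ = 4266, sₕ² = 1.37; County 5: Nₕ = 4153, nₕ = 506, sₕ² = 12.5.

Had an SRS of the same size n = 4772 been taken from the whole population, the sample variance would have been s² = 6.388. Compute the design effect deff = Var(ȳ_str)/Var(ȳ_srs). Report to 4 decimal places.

0.8147

Var(ȳ_str) = Σ Wₕ²(1−fₕ)sₕ²/nₕ with Wₕ = Nₕ/23151:
  County 4: (18998/23151)²·(1−4266/18998)·1.37/4266 = 1.6769874 × 10^-4
  County 5: (4153/23151)²·(1−506/4153)·12.5/506 = 6.9810007 × 10^-4
  → Var(ȳ_str) = 8.6579881 × 10^-4.
Var(ȳ_srs) = (1 − 4772/23151)·6.388/4772 = 0.0010627145.
deff = (8.6579881 × 10^-4) / 0.0010627145 = 0.8147.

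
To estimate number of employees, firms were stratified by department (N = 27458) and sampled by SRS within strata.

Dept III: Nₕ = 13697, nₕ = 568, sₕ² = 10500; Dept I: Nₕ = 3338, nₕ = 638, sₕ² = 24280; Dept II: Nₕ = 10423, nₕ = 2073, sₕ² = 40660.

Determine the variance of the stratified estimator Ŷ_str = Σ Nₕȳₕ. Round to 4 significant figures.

Var(Ŷ_str) = Σₕ Nₕ²(1 − fₕ)sₕ²/nₕ.
Dept III: 13697²·(1 − 568/13697)·10500/568 = 3.3242836 × 10^9.
Dept I: 3338²·(1 − 638/3338)·24280/638 = 3.4298735 × 10^8.
Dept II: 10423²·(1 − 2073/10423)·40660/2073 = 1.7070541 × 10^9.
Sum = 5.3743251 × 10^9.

5.374 × 10^9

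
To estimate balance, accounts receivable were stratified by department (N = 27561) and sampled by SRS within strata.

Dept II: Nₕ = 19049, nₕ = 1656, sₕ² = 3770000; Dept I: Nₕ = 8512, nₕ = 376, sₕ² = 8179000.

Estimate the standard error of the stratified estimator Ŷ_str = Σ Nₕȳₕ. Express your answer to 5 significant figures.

Var(Ŷ_str) = Σₕ Nₕ²(1 − fₕ)sₕ²/nₕ.
Dept II: 19049²·(1 − 1656/19049)·3770000/1656 = 7.542715 × 10^11.
Dept I: 8512²·(1 − 376/8512)·8179000/376 = 1.5064507 × 10^12.
Sum = 2.2607222 × 10^12.
SE = √(2.2607222 × 10^12) = 1.5036 × 10^6.

1.5036 × 10^6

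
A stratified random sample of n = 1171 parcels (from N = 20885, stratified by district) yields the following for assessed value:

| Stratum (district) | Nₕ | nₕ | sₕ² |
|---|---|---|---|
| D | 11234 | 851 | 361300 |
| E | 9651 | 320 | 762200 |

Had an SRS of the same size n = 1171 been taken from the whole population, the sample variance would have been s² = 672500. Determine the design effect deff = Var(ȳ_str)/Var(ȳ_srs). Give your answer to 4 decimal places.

Var(ȳ_str) = Σ Wₕ²(1−fₕ)sₕ²/nₕ with Wₕ = Nₕ/20885:
  D: (11234/20885)²·(1−851/11234)·361300/851 = 113.5342
  E: (9651/20885)²·(1−320/9651)·762200/320 = 491.75696
  → Var(ȳ_str) = 605.29116.
Var(ȳ_srs) = (1 − 1171/20885)·672500/1171 = 542.09533.
deff = 605.29116 / 542.09533 = 1.1166.

1.1166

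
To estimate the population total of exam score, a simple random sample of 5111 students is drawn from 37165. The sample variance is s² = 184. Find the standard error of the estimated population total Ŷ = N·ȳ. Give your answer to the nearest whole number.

Var(Ŷ) = N²·Var(ȳ) = N²·(1 − n/N)·s²/n.
f = 5111/37165 = 0.13752186; Var(ȳ) = 0.86247814·184/5111 = 0.031049888.
Var(Ŷ) = 37165² · 0.031049888 = 4.2887261 × 10^7.
SE(Ŷ) = √(4.2887261 × 10^7) = 6549.

6549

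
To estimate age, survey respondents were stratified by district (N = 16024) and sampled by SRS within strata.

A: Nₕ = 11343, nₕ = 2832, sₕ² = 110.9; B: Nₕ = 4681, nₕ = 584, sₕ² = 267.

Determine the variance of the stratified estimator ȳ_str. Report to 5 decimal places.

Var(ȳ_str) = Σₕ Wₕ²(1 − fₕ)sₕ²/nₕ with Wₕ = Nₕ/N, N = 16024.
A: Wₕ = 0.70787569; term = 0.70787569²·(1 − 0.24966940)·110.9/2832 = 0.014723293.
B: Wₕ = 0.29212431; term = 0.29212431²·(1 − 0.12475967)·267/584 = 0.034147676.
Sum = 0.048870969.

0.04887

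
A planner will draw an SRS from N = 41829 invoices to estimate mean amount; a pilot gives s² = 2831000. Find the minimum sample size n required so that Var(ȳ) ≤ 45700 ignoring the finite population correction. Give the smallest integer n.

Without fpc, n₀ = s²/D = 2831000/45700 = 61.9475.
Rounding up, n = 62.

62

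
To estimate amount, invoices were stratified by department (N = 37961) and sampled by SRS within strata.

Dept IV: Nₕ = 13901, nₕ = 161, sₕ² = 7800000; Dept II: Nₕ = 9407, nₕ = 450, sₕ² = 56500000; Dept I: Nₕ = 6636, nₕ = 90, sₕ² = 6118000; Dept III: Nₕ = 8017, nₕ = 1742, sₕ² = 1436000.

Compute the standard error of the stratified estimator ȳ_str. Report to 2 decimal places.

125.86

Var(ȳ_str) = Σₕ Wₕ²(1 − fₕ)sₕ²/nₕ with Wₕ = Nₕ/N, N = 37961.
Dept IV: Wₕ = 0.36619162; term = 0.36619162²·(1 − 0.01158190)·7800000/161 = 6421.3481.
Dept II: Wₕ = 0.24780696; term = 0.24780696²·(1 − 0.04783672)·56500000/450 = 7341.3235.
Dept I: Wₕ = 0.17481099; term = 0.17481099²·(1 − 0.01356239)·6118000/90 = 2049.1514.
Dept III: Wₕ = 0.21119043; term = 0.21119043²·(1 − 0.21728826)·1436000/1742 = 28.777735.
Sum = 15840.601.
SE = √(15840.601) = 125.86.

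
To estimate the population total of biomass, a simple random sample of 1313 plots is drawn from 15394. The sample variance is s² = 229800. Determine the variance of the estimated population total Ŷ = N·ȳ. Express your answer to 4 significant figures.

3.794 × 10^10

Var(Ŷ) = N²·Var(ȳ) = N²·(1 − n/N)·s²/n.
f = 1313/15394 = 0.08529297; Var(ȳ) = 0.91470703·229800/1313 = 160.09115.
Var(Ŷ) = 15394² · 160.09115 = 3.7937638 × 10^10.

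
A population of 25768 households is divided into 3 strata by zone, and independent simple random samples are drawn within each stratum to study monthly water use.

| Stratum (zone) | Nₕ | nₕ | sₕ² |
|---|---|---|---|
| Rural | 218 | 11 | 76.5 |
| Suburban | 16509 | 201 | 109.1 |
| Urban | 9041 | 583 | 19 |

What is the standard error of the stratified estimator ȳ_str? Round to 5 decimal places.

0.47361

Var(ȳ_str) = Σₕ Wₕ²(1 − fₕ)sₕ²/nₕ with Wₕ = Nₕ/N, N = 25768.
Rural: Wₕ = 0.00846011; term = 0.00846011²·(1 − 0.05045872)·76.5/11 = 4.7264402 × 10^-4.
Suburban: Wₕ = 0.64067836; term = 0.64067836²·(1 − 0.01217518)·109.1/201 = 0.22008414.
Urban: Wₕ = 0.35086153; term = 0.35086153²·(1 − 0.06448402)·19/583 = 0.0037532524.
Sum = 0.22431004.
SE = √(0.22431004) = 0.47361.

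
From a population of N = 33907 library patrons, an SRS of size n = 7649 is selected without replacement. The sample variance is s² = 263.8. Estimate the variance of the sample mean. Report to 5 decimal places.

Under SRS without replacement, Var(ȳ) = (1 − f)·s²/n with f = n/N = 7649/33907 = 0.22558764.
Var(ȳ) = (1 − 0.22558764)·263.8/7649 = 0.77441236·0.034488168 = 0.026708064.

0.02671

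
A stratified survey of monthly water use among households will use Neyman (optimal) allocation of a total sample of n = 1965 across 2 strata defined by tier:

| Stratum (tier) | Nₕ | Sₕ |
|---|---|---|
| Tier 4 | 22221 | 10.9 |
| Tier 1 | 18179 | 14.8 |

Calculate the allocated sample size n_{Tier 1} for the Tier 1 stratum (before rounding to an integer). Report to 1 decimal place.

1034.1

Neyman allocation: nₕ = n·NₕSₕ / Σⱼ NⱼSⱼ.
Σ NⱼSⱼ = 22221·10.9 + 18179·14.8 = 511258.1.
n_{Tier 1} = 1965·18179·14.8 / 511258.1 = 1034.1.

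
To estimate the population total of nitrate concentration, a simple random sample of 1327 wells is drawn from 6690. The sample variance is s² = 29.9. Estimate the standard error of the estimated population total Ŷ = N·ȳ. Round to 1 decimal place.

899.1

Var(Ŷ) = N²·Var(ȳ) = N²·(1 − n/N)·s²/n.
f = 1327/6690 = 0.19835575; Var(ȳ) = 0.80164425·29.9/1327 = 0.01806267.
Var(Ŷ) = 6690² · 0.01806267 = 808414.66.
SE(Ŷ) = √(808414.66) = 899.1.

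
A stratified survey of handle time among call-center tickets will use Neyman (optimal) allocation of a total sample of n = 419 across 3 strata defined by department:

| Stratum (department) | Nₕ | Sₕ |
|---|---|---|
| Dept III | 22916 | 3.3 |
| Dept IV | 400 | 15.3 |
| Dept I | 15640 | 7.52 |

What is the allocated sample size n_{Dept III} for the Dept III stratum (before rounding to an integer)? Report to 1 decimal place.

158.9

Neyman allocation: nₕ = n·NₕSₕ / Σⱼ NⱼSⱼ.
Σ NⱼSⱼ = 22916·3.3 + 400·15.3 + 15640·7.52 = 199355.6.
n_{Dept III} = 419·22916·3.3 / 199355.6 = 158.9.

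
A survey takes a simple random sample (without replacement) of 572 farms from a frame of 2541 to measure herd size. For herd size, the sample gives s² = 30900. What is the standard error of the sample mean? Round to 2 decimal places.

6.47

Under SRS without replacement, Var(ȳ) = (1 − f)·s²/n with f = n/N = 572/2541 = 0.22510823.
Var(ȳ) = (1 − 0.22510823)·30900/572 = 0.77489177·54.020979 = 41.860412.
SE(ȳ) = √(41.860412) = 6.47.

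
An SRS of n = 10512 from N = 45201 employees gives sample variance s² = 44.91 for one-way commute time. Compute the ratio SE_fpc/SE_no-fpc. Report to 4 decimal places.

0.8760

f = n/N = 10512/45201 = 0.23256123.
SE_no-fpc = √(s²/n) = 0.06536253; SE_fpc = √((1−f)s²/n) = 0.057259918.
Ratio = √(1−f) = 0.87603583.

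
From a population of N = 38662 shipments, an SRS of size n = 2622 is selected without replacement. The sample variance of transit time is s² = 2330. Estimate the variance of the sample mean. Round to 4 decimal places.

0.8284

Under SRS without replacement, Var(ȳ) = (1 − f)·s²/n with f = n/N = 2622/38662 = 0.06781853.
Var(ȳ) = (1 − 0.06781853)·2330/2622 = 0.93218147·0.88863463 = 0.82836874.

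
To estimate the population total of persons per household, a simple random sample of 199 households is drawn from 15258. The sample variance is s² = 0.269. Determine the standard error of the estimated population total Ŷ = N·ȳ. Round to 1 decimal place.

Var(Ŷ) = N²·Var(ȳ) = N²·(1 − n/N)·s²/n.
f = 199/15258 = 0.01304234; Var(ȳ) = 0.98695766·0.269/199 = 0.0013341287.
Var(Ŷ) = 15258² · 0.0013341287 = 310593.92.
SE(Ŷ) = √(310593.92) = 557.3.

557.3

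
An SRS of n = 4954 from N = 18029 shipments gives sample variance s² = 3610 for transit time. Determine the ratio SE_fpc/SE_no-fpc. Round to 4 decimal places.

f = n/N = 4954/18029 = 0.27477952.
SE_no-fpc = √(s²/n) = 0.85364166; SE_fpc = √((1−f)s²/n) = 0.72696019.
Ratio = √(1−f) = 0.85159878.

0.8516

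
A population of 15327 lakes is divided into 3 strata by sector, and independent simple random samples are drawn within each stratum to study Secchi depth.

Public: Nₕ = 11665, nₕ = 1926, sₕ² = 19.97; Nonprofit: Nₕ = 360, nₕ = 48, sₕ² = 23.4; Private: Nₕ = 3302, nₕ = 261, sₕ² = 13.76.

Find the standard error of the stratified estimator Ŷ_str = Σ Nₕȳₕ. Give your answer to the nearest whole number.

1327

Var(Ŷ_str) = Σₕ Nₕ²(1 − fₕ)sₕ²/nₕ.
Public: 11665²·(1 − 1926/11665)·19.97/1926 = 1.1779338 × 10^6.
Nonprofit: 360²·(1 − 48/360)·23.4/48 = 54756.
Private: 3302²·(1 − 261/3302)·13.76/261 = 529384.74.
Sum = 1.7620745 × 10^6.
SE = √(1.7620745 × 10^6) = 1327.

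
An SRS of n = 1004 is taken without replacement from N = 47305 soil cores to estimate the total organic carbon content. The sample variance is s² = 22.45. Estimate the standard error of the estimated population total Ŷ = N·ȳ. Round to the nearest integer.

Var(Ŷ) = N²·Var(ȳ) = N²·(1 − n/N)·s²/n.
f = 1004/47305 = 0.02122397; Var(ȳ) = 0.97877603·22.45/1004 = 0.021885978.
Var(Ŷ) = 47305² · 0.021885978 = 4.8975632 × 10^7.
SE(Ŷ) = √(4.8975632 × 10^7) = 6998.

6998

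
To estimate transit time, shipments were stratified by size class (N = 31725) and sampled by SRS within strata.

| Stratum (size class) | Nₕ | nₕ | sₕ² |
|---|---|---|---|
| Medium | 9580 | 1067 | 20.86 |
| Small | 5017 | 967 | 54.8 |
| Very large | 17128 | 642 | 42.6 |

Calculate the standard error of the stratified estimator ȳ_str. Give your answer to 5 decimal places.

Var(ȳ_str) = Σₕ Wₕ²(1 − fₕ)sₕ²/nₕ with Wₕ = Nₕ/N, N = 31725.
Medium: Wₕ = 0.30197006; term = 0.30197006²·(1 − 0.11137787)·20.86/1067 = 0.0015841444.
Small: Wₕ = 0.15814027; term = 0.15814027²·(1 − 0.19274467)·54.8/967 = 0.001144063.
Very large: Wₕ = 0.53988968; term = 0.53988968²·(1 − 0.03748248)·42.6/642 = 0.018616295.
Sum = 0.021344502.
SE = √(0.021344502) = 0.14610.

0.14610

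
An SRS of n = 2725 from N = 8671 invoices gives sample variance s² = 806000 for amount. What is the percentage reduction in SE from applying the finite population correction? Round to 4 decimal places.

17.1909

f = n/N = 2725/8671 = 0.31426594.
SE_no-fpc = √(s²/n) = 17.19825; SE_fpc = √((1−f)s²/n) = 14.24171.
Ratio = √(1−f) = 0.82809061. Reduction = 100·(1 − 0.82809061) = 17.1909%.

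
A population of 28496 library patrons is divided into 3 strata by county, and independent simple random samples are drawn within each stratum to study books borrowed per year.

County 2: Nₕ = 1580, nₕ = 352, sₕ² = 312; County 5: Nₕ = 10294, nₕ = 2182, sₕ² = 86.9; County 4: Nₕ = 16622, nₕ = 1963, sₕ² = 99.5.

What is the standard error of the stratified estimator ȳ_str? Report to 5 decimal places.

Var(ȳ_str) = Σₕ Wₕ²(1 − fₕ)sₕ²/nₕ with Wₕ = Nₕ/N, N = 28496.
County 2: Wₕ = 0.05544638; term = 0.05544638²·(1 − 0.22278481)·312/352 = 0.0021178714.
County 5: Wₕ = 0.36124368; term = 0.36124368²·(1 − 0.21196814)·86.9/2182 = 0.0040955226.
County 4: Wₕ = 0.58330994; term = 0.58330994²·(1 − 0.11809650)·99.5/1963 = 0.015209768.
Sum = 0.021423162.
SE = √(0.021423162) = 0.14637.

0.14637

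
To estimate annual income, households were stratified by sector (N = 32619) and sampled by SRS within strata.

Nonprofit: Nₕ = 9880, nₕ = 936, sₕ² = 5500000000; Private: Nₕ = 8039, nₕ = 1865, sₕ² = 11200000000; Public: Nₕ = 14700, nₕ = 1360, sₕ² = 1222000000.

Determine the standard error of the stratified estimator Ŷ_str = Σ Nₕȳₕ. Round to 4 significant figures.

Var(Ŷ_str) = Σₕ Nₕ²(1 − fₕ)sₕ²/nₕ.
Nonprofit: 9880²·(1 − 936/9880)·5500000000/936 = 5.1924889 × 10^14.
Private: 8039²·(1 − 1865/8039)·11200000000/1865 = 2.9806284 × 10^14.
Public: 14700²·(1 − 1360/14700)·1222000000/1360 = 1.7619982 × 10^14.
Sum = 9.9351155 × 10^14.
SE = √(9.9351155 × 10^14) = 3.152 × 10^7.

3.152 × 10^7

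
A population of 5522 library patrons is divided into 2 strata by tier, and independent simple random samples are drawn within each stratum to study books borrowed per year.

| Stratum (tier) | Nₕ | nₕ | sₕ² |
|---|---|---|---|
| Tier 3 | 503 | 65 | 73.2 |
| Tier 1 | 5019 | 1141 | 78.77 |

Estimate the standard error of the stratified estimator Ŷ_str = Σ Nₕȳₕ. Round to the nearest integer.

1262

Var(Ŷ_str) = Σₕ Nₕ²(1 − fₕ)sₕ²/nₕ.
Tier 3: 503²·(1 − 65/503)·73.2/65 = 248107.46.
Tier 1: 5019²·(1 − 1141/5019)·78.77/1141 = 1.3436935 × 10^6.
Sum = 1.591801 × 10^6.
SE = √(1.591801 × 10^6) = 1262.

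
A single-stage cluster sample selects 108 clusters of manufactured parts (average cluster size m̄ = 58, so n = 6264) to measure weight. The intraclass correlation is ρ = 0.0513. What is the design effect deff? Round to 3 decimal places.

3.924

deff = 1 + (58 − 1)·0.0513 = 1 + 2.9241 = 3.9241.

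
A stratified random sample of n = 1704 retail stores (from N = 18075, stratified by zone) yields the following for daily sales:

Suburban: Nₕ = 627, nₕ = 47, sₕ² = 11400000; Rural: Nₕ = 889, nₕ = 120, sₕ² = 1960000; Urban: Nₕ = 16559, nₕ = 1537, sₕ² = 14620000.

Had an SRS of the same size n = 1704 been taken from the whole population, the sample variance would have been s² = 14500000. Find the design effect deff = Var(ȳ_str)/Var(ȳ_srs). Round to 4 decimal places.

0.9792

Var(ȳ_str) = Σ Wₕ²(1−fₕ)sₕ²/nₕ with Wₕ = Nₕ/18075:
  Suburban: (627/18075)²·(1−47/627)·11400000/47 = 269.9889
  Rural: (889/18075)²·(1−120/889)·1960000/120 = 34.177974
  Urban: (16559/18075)²·(1−1537/16559)·14620000/1537 = 7242.3375
  → Var(ȳ_str) = 7546.5044.
Var(ȳ_srs) = (1 − 1704/18075)·14500000/1704 = 7707.1767.
deff = 7546.5044 / 7707.1767 = 0.9792.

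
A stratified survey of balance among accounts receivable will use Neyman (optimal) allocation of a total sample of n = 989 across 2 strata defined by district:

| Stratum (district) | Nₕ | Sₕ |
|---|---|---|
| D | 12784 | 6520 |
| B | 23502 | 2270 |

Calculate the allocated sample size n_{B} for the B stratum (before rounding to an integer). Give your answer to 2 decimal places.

Neyman allocation: nₕ = n·NₕSₕ / Σⱼ NⱼSⱼ.
Σ NⱼSⱼ = 12784·6520 + 23502·2270 = 1.3670122 × 10^8.
n_{B} = 989·23502·2270 / (1.3670122 × 10^8) = 385.97.

385.97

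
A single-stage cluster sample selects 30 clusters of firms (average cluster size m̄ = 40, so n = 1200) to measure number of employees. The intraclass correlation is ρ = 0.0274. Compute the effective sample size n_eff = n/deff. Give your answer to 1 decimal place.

deff = 1 + (40 − 1)·0.0274 = 1 + 1.0686 = 2.0686.
n_eff = 1200 / 2.0686 = 580.1.

580.1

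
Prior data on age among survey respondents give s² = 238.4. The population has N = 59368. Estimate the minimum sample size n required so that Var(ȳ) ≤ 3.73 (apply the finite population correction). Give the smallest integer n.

64

Without fpc, n₀ = s²/D = 238.4/3.73 = 63.9142.
With fpc, (1 − n/N)·s²/n ≤ D requires n ≥ n₀/(1 + n₀/N) = 63.9142/(1 + 63.9142/59368) = 63.8455.
Rounding up, n = 64.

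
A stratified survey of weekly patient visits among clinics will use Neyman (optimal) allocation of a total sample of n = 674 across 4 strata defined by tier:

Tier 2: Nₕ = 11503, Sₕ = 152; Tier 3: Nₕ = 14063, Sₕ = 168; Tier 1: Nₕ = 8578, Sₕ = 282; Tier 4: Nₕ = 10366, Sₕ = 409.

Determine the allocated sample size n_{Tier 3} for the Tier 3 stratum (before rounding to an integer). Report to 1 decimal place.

Neyman allocation: nₕ = n·NₕSₕ / Σⱼ NⱼSⱼ.
Σ NⱼSⱼ = 11503·152 + 14063·168 + 8578·282 + 10366·409 = 1.076973 × 10^7.
n_{Tier 3} = 674·14063·168 / (1.076973 × 10^7) = 147.9.

147.9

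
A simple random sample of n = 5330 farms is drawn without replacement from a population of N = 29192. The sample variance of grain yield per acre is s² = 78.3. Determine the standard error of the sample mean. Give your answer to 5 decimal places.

0.10958

Under SRS without replacement, Var(ȳ) = (1 − f)·s²/n with f = n/N = 5330/29192 = 0.18258427.
Var(ȳ) = (1 − 0.18258427)·78.3/5330 = 0.81741573·0.014690432 = 0.01200819.
SE(ȳ) = √(0.01200819) = 0.10958.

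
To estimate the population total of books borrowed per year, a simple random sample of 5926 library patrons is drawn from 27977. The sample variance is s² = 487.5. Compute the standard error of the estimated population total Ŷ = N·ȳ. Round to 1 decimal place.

7124.0

Var(Ŷ) = N²·Var(ȳ) = N²·(1 − n/N)·s²/n.
f = 5926/27977 = 0.21181685; Var(ȳ) = 0.78818315·487.5/5926 = 0.064839569.
Var(Ŷ) = 27977² · 0.064839569 = 5.0750743 × 10^7.
SE(Ŷ) = √(5.0750743 × 10^7) = 7124.0.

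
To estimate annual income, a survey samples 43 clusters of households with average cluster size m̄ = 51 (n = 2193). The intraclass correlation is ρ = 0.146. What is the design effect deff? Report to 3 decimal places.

8.300

deff = 1 + (51 − 1)·0.146 = 1 + 7.3 = 8.3.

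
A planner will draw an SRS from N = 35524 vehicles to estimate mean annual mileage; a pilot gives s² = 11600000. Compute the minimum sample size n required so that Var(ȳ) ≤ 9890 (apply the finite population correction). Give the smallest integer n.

1136

Without fpc, n₀ = s²/D = 11600000/9890 = 1172.9019.
With fpc, (1 − n/N)·s²/n ≤ D requires n ≥ n₀/(1 + n₀/N) = 1172.9019/(1 + 1172.9019/35524) = 1135.4138.
Rounding up, n = 1136.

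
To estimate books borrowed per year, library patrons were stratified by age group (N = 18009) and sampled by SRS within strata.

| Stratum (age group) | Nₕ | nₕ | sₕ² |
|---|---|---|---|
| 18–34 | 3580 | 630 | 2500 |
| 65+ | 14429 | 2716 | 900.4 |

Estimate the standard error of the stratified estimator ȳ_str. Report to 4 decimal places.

Var(ȳ_str) = Σₕ Wₕ²(1 − fₕ)sₕ²/nₕ with Wₕ = Nₕ/N, N = 18009.
18–34: Wₕ = 0.19878949; term = 0.19878949²·(1 − 0.17597765)·2500/630 = 0.12921868.
65+: Wₕ = 0.80121051; term = 0.80121051²·(1 − 0.18823203)·900.4/2716 = 0.17275511.
Sum = 0.30197379.
SE = √(0.30197379) = 0.5495.

0.5495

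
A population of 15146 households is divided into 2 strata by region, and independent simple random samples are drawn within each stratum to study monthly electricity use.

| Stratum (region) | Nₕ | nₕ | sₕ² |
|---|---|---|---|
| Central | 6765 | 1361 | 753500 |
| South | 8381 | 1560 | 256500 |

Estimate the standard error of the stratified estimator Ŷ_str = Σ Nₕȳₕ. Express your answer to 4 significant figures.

Var(Ŷ_str) = Σₕ Nₕ²(1 − fₕ)sₕ²/nₕ.
Central: 6765²·(1 − 1361/6765)·753500/1361 = 2.0239896 × 10^10.
South: 8381²·(1 − 1560/8381)·256500/1560 = 9.3995413 × 10^9.
Sum = 2.9639437 × 10^10.
SE = √(2.9639437 × 10^10) = 172200.

172200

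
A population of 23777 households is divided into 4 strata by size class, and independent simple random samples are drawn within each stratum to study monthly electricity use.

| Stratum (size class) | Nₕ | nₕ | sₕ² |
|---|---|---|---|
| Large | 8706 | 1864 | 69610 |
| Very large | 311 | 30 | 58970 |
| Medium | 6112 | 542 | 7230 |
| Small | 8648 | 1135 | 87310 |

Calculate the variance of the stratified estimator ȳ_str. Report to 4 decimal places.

Var(ȳ_str) = Σₕ Wₕ²(1 − fₕ)sₕ²/nₕ with Wₕ = Nₕ/N, N = 23777.
Large: Wₕ = 0.36615216; term = 0.36615216²·(1 − 0.21410521)·69610/1864 = 3.9347156.
Very large: Wₕ = 0.01307987; term = 0.01307987²·(1 − 0.09646302)·58970/30 = 0.30385226.
Medium: Wₕ = 0.25705514; term = 0.25705514²·(1 − 0.08867801)·7230/542 = 0.80327349.
Small: Wₕ = 0.36371283; term = 0.36371283²·(1 − 0.13124422)·87310/1135 = 8.8406273.
Sum = 13.882469.

13.8825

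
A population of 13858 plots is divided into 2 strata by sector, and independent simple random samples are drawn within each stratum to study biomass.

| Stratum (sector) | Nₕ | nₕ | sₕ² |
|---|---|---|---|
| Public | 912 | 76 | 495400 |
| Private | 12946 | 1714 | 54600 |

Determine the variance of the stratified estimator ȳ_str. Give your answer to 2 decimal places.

Var(ȳ_str) = Σₕ Wₕ²(1 − fₕ)sₕ²/nₕ with Wₕ = Nₕ/N, N = 13858.
Public: Wₕ = 0.06581036; term = 0.06581036²·(1 − 0.08333333)·495400/76 = 25.878697.
Private: Wₕ = 0.93418964; term = 0.93418964²·(1 − 0.13239611)·54600/1714 = 24.119784.
Sum = 49.998481.

50.00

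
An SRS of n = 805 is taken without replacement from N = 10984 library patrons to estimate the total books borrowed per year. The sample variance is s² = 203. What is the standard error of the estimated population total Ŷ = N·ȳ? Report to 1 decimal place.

Var(Ŷ) = N²·Var(ȳ) = N²·(1 − n/N)·s²/n.
f = 805/10984 = 0.07328842; Var(ȳ) = 0.92671158·203/805 = 0.23369249.
Var(Ŷ) = 10984² · 0.23369249 = 2.8194591 × 10^7.
SE(Ŷ) = √(2.8194591 × 10^7) = 5309.9.

5309.9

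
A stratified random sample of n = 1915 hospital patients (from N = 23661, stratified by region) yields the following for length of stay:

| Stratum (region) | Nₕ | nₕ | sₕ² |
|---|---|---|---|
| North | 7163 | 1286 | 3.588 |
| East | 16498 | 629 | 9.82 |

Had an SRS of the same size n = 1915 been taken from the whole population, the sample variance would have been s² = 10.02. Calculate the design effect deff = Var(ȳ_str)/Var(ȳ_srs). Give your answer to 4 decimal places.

Var(ȳ_str) = Σ Wₕ²(1−fₕ)sₕ²/nₕ with Wₕ = Nₕ/23661:
  North: (7163/23661)²·(1−1286/7163)·3.588/1286 = 2.0979538 × 10^-4
  East: (16498/23661)²·(1−629/16498)·9.82/629 = 0.007300885
  → Var(ȳ_str) = 0.0075106804.
Var(ȳ_srs) = (1 − 1915/23661)·10.02/1915 = 0.0048088943.
deff = 0.0075106804 / 0.0048088943 = 1.5618.

1.5618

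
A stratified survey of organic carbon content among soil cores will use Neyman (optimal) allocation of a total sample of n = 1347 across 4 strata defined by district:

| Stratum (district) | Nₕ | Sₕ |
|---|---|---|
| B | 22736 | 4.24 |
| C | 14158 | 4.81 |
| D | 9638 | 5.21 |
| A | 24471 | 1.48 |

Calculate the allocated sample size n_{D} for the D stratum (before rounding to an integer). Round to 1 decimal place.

Neyman allocation: nₕ = n·NₕSₕ / Σⱼ NⱼSⱼ.
Σ NⱼSⱼ = 22736·4.24 + 14158·4.81 + 9638·5.21 + 24471·1.48 = 250931.68.
n_{D} = 1347·9638·5.21 / 250931.68 = 269.5.

269.5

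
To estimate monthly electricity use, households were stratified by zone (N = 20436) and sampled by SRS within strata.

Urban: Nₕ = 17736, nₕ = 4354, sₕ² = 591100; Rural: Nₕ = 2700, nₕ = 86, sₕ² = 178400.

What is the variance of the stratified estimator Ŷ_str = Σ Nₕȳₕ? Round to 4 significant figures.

4.686 × 10^10

Var(Ŷ_str) = Σₕ Nₕ²(1 − fₕ)sₕ²/nₕ.
Urban: 17736²·(1 − 4354/17736)·591100/4354 = 3.2221759 × 10^10.
Rural: 2700²·(1 − 86/2700)·178400/86 = 1.4640832 × 10^10.
Sum = 4.6862591 × 10^10.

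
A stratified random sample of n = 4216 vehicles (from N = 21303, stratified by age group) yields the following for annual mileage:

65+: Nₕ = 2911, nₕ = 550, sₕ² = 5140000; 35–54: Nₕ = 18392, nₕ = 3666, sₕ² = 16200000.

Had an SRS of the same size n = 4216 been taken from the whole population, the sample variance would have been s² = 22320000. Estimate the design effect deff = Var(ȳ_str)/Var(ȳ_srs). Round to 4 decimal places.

Var(ȳ_str) = Σ Wₕ²(1−fₕ)sₕ²/nₕ with Wₕ = Nₕ/21303:
  65+: (2911/21303)²·(1−550/2911)·5140000/550 = 141.5328
  35–54: (18392/21303)²·(1−3666/18392)·16200000/3666 = 2637.2711
  → Var(ȳ_str) = 2778.8039.
Var(ȳ_srs) = (1 − 4216/21303)·22320000/4216 = 4246.3779.
deff = 2778.8039 / 4246.3779 = 0.6544.

0.6544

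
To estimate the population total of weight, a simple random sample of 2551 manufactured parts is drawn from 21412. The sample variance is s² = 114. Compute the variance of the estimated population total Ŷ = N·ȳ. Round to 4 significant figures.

Var(Ŷ) = N²·Var(ȳ) = N²·(1 − n/N)·s²/n.
f = 2551/21412 = 0.11913880; Var(ȳ) = 0.88086120·114/2551 = 0.03936424.
Var(Ŷ) = 21412² · 0.03936424 = 1.804747 × 10^7.

1.805 × 10^7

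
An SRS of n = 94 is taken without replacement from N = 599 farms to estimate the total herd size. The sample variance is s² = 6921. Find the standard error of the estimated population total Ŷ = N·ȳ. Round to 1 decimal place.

4719.3

Var(Ŷ) = N²·Var(ȳ) = N²·(1 − n/N)·s²/n.
f = 94/599 = 0.15692821; Var(ȳ) = 0.84307179·6921/94 = 62.073402.
Var(Ŷ) = 599² · 62.073402 = 2.2271999 × 10^7.
SE(Ŷ) = √(2.2271999 × 10^7) = 4719.3.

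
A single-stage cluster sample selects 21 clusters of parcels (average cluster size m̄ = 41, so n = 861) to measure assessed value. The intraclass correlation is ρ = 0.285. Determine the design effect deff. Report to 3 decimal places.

12.400

deff = 1 + (41 − 1)·0.285 = 1 + 11.4 = 12.4.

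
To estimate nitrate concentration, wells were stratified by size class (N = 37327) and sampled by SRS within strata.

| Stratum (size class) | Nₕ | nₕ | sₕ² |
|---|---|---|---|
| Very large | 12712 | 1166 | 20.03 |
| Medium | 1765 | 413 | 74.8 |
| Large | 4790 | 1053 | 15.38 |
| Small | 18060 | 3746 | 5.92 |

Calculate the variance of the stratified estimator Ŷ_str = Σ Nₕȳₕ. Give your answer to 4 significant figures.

Var(Ŷ_str) = Σₕ Nₕ²(1 − fₕ)sₕ²/nₕ.
Very large: 12712²·(1 − 1166/12712)·20.03/1166 = 2.5213192 × 10^6.
Medium: 1765²·(1 − 413/1765)·74.8/413 = 432188.24.
Large: 4790²·(1 − 1053/4790)·15.38/1053 = 261448.75.
Small: 18060²·(1 − 3746/18060)·5.92/3746 = 408538.22.
Sum = 3.6234944 × 10^6.

3.623 × 10^6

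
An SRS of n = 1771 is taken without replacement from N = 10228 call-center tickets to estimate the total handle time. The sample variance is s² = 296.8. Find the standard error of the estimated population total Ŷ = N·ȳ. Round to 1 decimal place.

3807.4

Var(Ŷ) = N²·Var(ȳ) = N²·(1 − n/N)·s²/n.
f = 1771/10228 = 0.17315213; Var(ȳ) = 0.82684787·296.8/1771 = 0.13857055.
Var(Ŷ) = 10228² · 0.13857055 = 1.449614 × 10^7.
SE(Ŷ) = √(1.449614 × 10^7) = 3807.4.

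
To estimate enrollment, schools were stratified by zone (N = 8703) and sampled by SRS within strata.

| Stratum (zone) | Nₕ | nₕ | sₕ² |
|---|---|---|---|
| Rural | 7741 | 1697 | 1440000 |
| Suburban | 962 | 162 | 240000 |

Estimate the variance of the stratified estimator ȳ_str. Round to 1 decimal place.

539.2

Var(ȳ_str) = Σₕ Wₕ²(1 − fₕ)sₕ²/nₕ with Wₕ = Nₕ/N, N = 8703.
Rural: Wₕ = 0.88946340; term = 0.88946340²·(1 − 0.21922232)·1440000/1697 = 524.1604.
Suburban: Wₕ = 0.11053660; term = 0.11053660²·(1 − 0.16839917)·240000/162 = 15.053009.
Sum = 539.21341.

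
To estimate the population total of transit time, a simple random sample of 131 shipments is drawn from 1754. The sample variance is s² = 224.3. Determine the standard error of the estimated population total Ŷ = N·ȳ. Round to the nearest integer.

2208

Var(Ŷ) = N²·Var(ȳ) = N²·(1 − n/N)·s²/n.
f = 131/1754 = 0.07468643; Var(ȳ) = 0.92531357·224.3/131 = 1.5843346.
Var(Ŷ) = 1754² · 1.5843346 = 4.8742307 × 10^6.
SE(Ŷ) = √(4.8742307 × 10^6) = 2208.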